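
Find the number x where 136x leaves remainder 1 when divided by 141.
28

gcd(136, 141) = 1, so the inverse exists.
Extended Euclidean algorithm on (141, 136):
141 = 1 × 136 + 5  ⟹  5 = (1)·141 + (-1)·136
136 = 27 × 5 + 1  ⟹  1 = (-27)·141 + (28)·136
So (28)·136 ≡ 1 (mod 141), i.e. 136^(-1) ≡ 28 (mod 141).
Check: 136 × 28 = 3808 ≡ 1 (mod 141)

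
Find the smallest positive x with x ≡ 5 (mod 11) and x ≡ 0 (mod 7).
49

Using Chinese Remainder Theorem:
M = 11 × 7 = 77
M1 = 7, M2 = 11
y1 = 7^(-1) mod 11 = 8
y2 = 11^(-1) mod 7 = 2
x = (5×7×8 + 0×11×2) mod 77 = 49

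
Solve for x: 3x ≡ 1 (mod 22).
15

gcd(3, 22) = 1, so the inverse exists.
Extended Euclidean algorithm on (22, 3):
22 = 7 × 3 + 1  ⟹  1 = (1)·22 + (-7)·3
So (-7)·3 ≡ 1 (mod 22), i.e. 3^(-1) ≡ -7 ≡ 15 (mod 22).
Check: 3 × 15 = 45 ≡ 1 (mod 22)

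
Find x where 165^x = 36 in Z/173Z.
76

Baby-step giant-step with step n = ⌈√173⌉ = 14.
Baby steps 165^j mod 173 (j:value) for j=0..13: 0:1, 1:165, 2:64, 3:7, 4:117, 5:102, 6:49, 7:127, 8:22, 9:170, 10:24, 11:154, 12:152, 13:168.
Giant-step multiplier: 165^(-14) ≡ 165^(172-14) = 165^158 ≡ 13 (mod 173).
Giant steps γ_i = 36·13^i mod 173: γ_0=36, γ_1=122, γ_2=29, γ_3=31, γ_4=57, γ_5=49 (in table at j=6).
x = i·n + j = 5·14 + 6 = 76.
Check: 165^76 ≡ 36 (mod 173).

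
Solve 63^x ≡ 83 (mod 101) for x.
87

Baby-step giant-step with step n = ⌈√101⌉ = 11.
Baby steps 63^j mod 101 (j:value) for j=0..10: 0:1, 1:63, 2:30, 3:72, 4:92, 5:39, 6:33, 7:59, 8:81, 9:53, 10:6.
Giant-step multiplier: 63^(-11) ≡ 63^(100-11) = 63^89 ≡ 66 (mod 101).
Giant steps γ_i = 83·66^i mod 101: γ_0=83, γ_1=24, γ_2=69, γ_3=9, γ_4=89, γ_5=16, γ_6=46, γ_7=6 (in table at j=10).
x = i·n + j = 7·11 + 10 = 87.
Check: 63^87 ≡ 83 (mod 101).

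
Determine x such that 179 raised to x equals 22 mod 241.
115

Baby-step giant-step with step n = ⌈√241⌉ = 16.
Baby steps 179^j mod 241 (j:value) for j=0..15: 0:1, 1:179, 2:229, 3:21, 4:144, 5:230, 6:200, 7:132, 8:10, 9:103, 10:121, 11:210, 12:235, 13:131, 14:72, 15:115.
Giant-step multiplier: 179^(-16) ≡ 179^(240-16) = 179^224 ≡ 94 (mod 241).
Giant steps γ_i = 22·94^i mod 241: γ_0=22, γ_1=140, γ_2=146, γ_3=228, γ_4=224, γ_5=89, γ_6=172, γ_7=21 (in table at j=3).
x = i·n + j = 7·16 + 3 = 115.
Check: 179^115 ≡ 22 (mod 241).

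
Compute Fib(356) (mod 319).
8

Matrix identity: Q^n = [[F_(n+1), F_n], [F_n, F_(n-1)]] with Q = [[1,1],[1,0]].
n = 356 = 101100100₂. Square-and-multiply, entries mod 319:
Q^1 = [[1,1],[1,0]]
Q^2 = (Q^1)² = [[2,1],[1,1]]
Q^5 = (Q^2)²·Q = [[8,5],[5,3]]
Q^11 = (Q^5)²·Q = [[144,89],[89,55]]
Q^22 = (Q^11)² = [[266,166],[166,100]]
Q^44 = (Q^22)² = [[60,146],[146,233]]
Q^89 = (Q^44)²·Q = [[66,34],[34,32]]
Q^178 = (Q^89)² = [[89,142],[142,266]]
Q^356 = (Q^178)² = [[13,8],[8,5]]
F_356 mod 319 = Q^356[0][1] = 8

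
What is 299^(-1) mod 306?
131

gcd(299, 306) = 1, so the inverse exists.
Extended Euclidean algorithm on (306, 299):
306 = 1 × 299 + 7  ⟹  7 = (1)·306 + (-1)·299
299 = 42 × 7 + 5  ⟹  5 = (-42)·306 + (43)·299
7 = 1 × 5 + 2  ⟹  2 = (43)·306 + (-44)·299
5 = 2 × 2 + 1  ⟹  1 = (-128)·306 + (131)·299
So (131)·299 ≡ 1 (mod 306), i.e. 299^(-1) ≡ 131 (mod 306).
Check: 299 × 131 = 39169 ≡ 1 (mod 306)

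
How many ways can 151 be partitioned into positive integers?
45060624582

p(n) counts ways to write n as a sum of positive integers (order ignored).
Euler's pentagonal recurrence: p(k) = p(k-1) + p(k-2) - p(k-5) - p(k-7) + p(k-12) + p(k-15) - ... (offsets j(3j∓1)/2, signs ++--, p(0)=1, p(<0)=0).
DP table for k = 0..150: p(0)=1, p(1)=1, p(2)=2, p(3)=3, p(4)=5, p(5)=7, p(6)=11, p(7)=15, p(8)=22, p(9)=30, p(10)=42, p(11)=56, p(12)=77, p(13)=101, p(14)=135, p(15)=176, p(16)=231, p(17)=297, p(18)=385, p(19)=490, p(20)=627, p(21)=792, p(22)=1002, p(23)=1255, p(24)=1575, p(25)=1958, p(26)=2436, p(27)=3010, p(28)=3718, p(29)=4565, p(30)=5604, p(31)=6842, p(32)=8349, p(33)=10143, p(34)=12310, p(35)=14883, p(36)=17977, p(37)=21637, p(38)=26015, p(39)=31185, p(40)=37338, p(41)=44583, p(42)=53174, p(43)=63261, p(44)=75175, p(45)=89134, p(46)=105558, p(47)=124754, p(48)=147273, p(49)=173525, p(50)=204226, p(51)=239943, p(52)=281589, p(53)=329931, p(54)=386155, p(55)=451276, p(56)=526823, p(57)=614154, p(58)=715220, p(59)=831820, p(60)=966467, p(61)=1121505, p(62)=1300156, p(63)=1505499, p(64)=1741630, p(65)=2012558, p(66)=2323520, p(67)=2679689, p(68)=3087735, p(69)=3554345, p(70)=4087968, p(71)=4697205, p(72)=5392783, p(73)=6185689, p(74)=7089500, p(75)=8118264, p(76)=9289091, p(77)=10619863, p(78)=12132164, p(79)=13848650, p(80)=15796476, p(81)=18004327, p(82)=20506255, p(83)=23338469, p(84)=26543660, p(85)=30167357, p(86)=34262962, p(87)=38887673, p(88)=44108109, p(89)=49995925, p(90)=56634173, p(91)=64112359, p(92)=72533807, p(93)=82010177, p(94)=92669720, p(95)=104651419, p(96)=118114304, p(97)=133230930, p(98)=150198136, p(99)=169229875, p(100)=190569292, p(101)=214481126, p(102)=241265379, p(103)=271248950, p(104)=304801365, p(105)=342325709, p(106)=384276336, p(107)=431149389, p(108)=483502844, p(109)=541946240, p(110)=607163746, p(111)=679903203, p(112)=761002156, p(113)=851376628, p(114)=952050665, p(115)=1064144451, p(116)=1188908248, p(117)=1327710076, p(118)=1482074143, p(119)=1653668665, p(120)=1844349560, p(121)=2056148051, p(122)=2291320912, p(123)=2552338241, p(124)=2841940500, p(125)=3163127352, p(126)=3519222692, p(127)=3913864295, p(128)=4351078600, p(129)=4835271870, p(130)=5371315400, p(131)=5964539504, p(132)=6620830889, p(133)=7346629512, p(134)=8149040695, p(135)=9035836076, p(136)=10015581680, p(137)=11097645016, p(138)=12292341831, p(139)=13610949895, p(140)=15065878135, p(141)=16670689208, p(142)=18440293320, p(143)=20390982757, p(144)=22540654445, p(145)=24908858009, p(146)=27517052599, p(147)=30388671978, p(148)=33549419497, p(149)=37027355200, p(150)=40853235313.
Final step: p(151) = p(150) + p(149) - p(146) - p(144) + p(139) + p(136) - p(129) - p(125) + p(116) + p(111) - p(100) - p(94) + p(81) + p(74) - p(59) - p(51) + p(34) + p(25) - p(6)
= 40853235313 + 37027355200 - 27517052599 - 22540654445 + 13610949895 + 10015581680 - 4835271870 - 3163127352 + 1188908248 + 679903203 - 190569292 - 92669720 + 18004327 + 7089500 - 831820 - 239943 + 12310 + 1958 - 11
= 45060624582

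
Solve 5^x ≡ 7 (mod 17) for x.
15

Baby-step giant-step with step n = ⌈√17⌉ = 5.
Baby steps 5^j mod 17 (j:value) for j=0..4: 0:1, 1:5, 2:8, 3:6, 4:13.
Giant-step multiplier: 5^(-5) ≡ 5^(16-5) = 5^11 ≡ 11 (mod 17).
Giant steps γ_i = 7·11^i mod 17: γ_0=7, γ_1=9, γ_2=14, γ_3=1 (in table at j=0).
x = i·n + j = 3·5 + 0 = 15.
Check: 5^15 ≡ 7 (mod 17).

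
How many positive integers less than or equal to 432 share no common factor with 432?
144

432 = 2^4 × 3^3
φ(n) = n × ∏(1 - 1/p) for each prime p dividing n
φ(432) = 432 × (1 - 1/2) × (1 - 1/3) = 144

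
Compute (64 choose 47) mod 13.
4

Using Lucas' theorem:
Write n=64 and k=47 in base 13:
n in base 13: [4, 12]
k in base 13: [3, 8]
C(64,47) mod 13 = ∏ C(n_i, k_i) mod 13
Digit binomials (mod 13): C(4,3) = 4; C(12,8) = 495 ≡ 1
Product: 4 × 1 = 4 ≡ 4 (mod 13)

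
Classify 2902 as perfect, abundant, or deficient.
deficient

Proper divisors of 2902: sum = 1 + 2 + 1451 = 1454
Since 1454 < 2902, 2902 is deficient.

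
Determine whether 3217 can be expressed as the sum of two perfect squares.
9² + 56² (a=9, b=56)

Factorization: 3217 = 3217
By Fermat: n is sum of two squares iff every prime p ≡ 3 (mod 4) appears to even power.
All primes ≡ 3 (mod 4) appear to even power.
Search a = 0, 1, 2, … for 3217 - a² a perfect square: first hit at a = 9: 3217 - 81 = 3136 = 56².
3217 = 9² + 56² = 81 + 3136 ✓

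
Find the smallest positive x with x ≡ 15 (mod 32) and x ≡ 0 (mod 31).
527

Using Chinese Remainder Theorem:
M = 32 × 31 = 992
M1 = 31, M2 = 32
y1 = 31^(-1) mod 32 = 31
y2 = 32^(-1) mod 31 = 1
x = (15×31×31 + 0×32×1) mod 992 = 527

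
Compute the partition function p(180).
684957390936

p(n) counts ways to write n as a sum of positive integers (order ignored).
Euler's pentagonal recurrence: p(k) = p(k-1) + p(k-2) - p(k-5) - p(k-7) + p(k-12) + p(k-15) - ... (offsets j(3j∓1)/2, signs ++--, p(0)=1, p(<0)=0).
DP table for k = 0..179: p(0)=1, p(1)=1, p(2)=2, p(3)=3, p(4)=5, p(5)=7, p(6)=11, p(7)=15, p(8)=22, p(9)=30, p(10)=42, p(11)=56, p(12)=77, p(13)=101, p(14)=135, p(15)=176, p(16)=231, p(17)=297, p(18)=385, p(19)=490, p(20)=627, p(21)=792, p(22)=1002, p(23)=1255, p(24)=1575, p(25)=1958, p(26)=2436, p(27)=3010, p(28)=3718, p(29)=4565, p(30)=5604, p(31)=6842, p(32)=8349, p(33)=10143, p(34)=12310, p(35)=14883, p(36)=17977, p(37)=21637, p(38)=26015, p(39)=31185, p(40)=37338, p(41)=44583, p(42)=53174, p(43)=63261, p(44)=75175, p(45)=89134, p(46)=105558, p(47)=124754, p(48)=147273, p(49)=173525, p(50)=204226, p(51)=239943, p(52)=281589, p(53)=329931, p(54)=386155, p(55)=451276, p(56)=526823, p(57)=614154, p(58)=715220, p(59)=831820, p(60)=966467, p(61)=1121505, p(62)=1300156, p(63)=1505499, p(64)=1741630, p(65)=2012558, p(66)=2323520, p(67)=2679689, p(68)=3087735, p(69)=3554345, p(70)=4087968, p(71)=4697205, p(72)=5392783, p(73)=6185689, p(74)=7089500, p(75)=8118264, p(76)=9289091, p(77)=10619863, p(78)=12132164, p(79)=13848650, p(80)=15796476, p(81)=18004327, p(82)=20506255, p(83)=23338469, p(84)=26543660, p(85)=30167357, p(86)=34262962, p(87)=38887673, p(88)=44108109, p(89)=49995925, p(90)=56634173, p(91)=64112359, p(92)=72533807, p(93)=82010177, p(94)=92669720, p(95)=104651419, p(96)=118114304, p(97)=133230930, p(98)=150198136, p(99)=169229875, p(100)=190569292, p(101)=214481126, p(102)=241265379, p(103)=271248950, p(104)=304801365, p(105)=342325709, p(106)=384276336, p(107)=431149389, p(108)=483502844, p(109)=541946240, p(110)=607163746, p(111)=679903203, p(112)=761002156, p(113)=851376628, p(114)=952050665, p(115)=1064144451, p(116)=1188908248, p(117)=1327710076, p(118)=1482074143, p(119)=1653668665, p(120)=1844349560, p(121)=2056148051, p(122)=2291320912, p(123)=2552338241, p(124)=2841940500, p(125)=3163127352, p(126)=3519222692, p(127)=3913864295, p(128)=4351078600, p(129)=4835271870, p(130)=5371315400, p(131)=5964539504, p(132)=6620830889, p(133)=7346629512, p(134)=8149040695, p(135)=9035836076, p(136)=10015581680, p(137)=11097645016, p(138)=12292341831, p(139)=13610949895, p(140)=15065878135, p(141)=16670689208, p(142)=18440293320, p(143)=20390982757, p(144)=22540654445, p(145)=24908858009, p(146)=27517052599, p(147)=30388671978, p(148)=33549419497, p(149)=37027355200, p(150)=40853235313, p(151)=45060624582, p(152)=49686288421, p(153)=54770336324, p(154)=60356673280, p(155)=66493182097, p(156)=73232243759, p(157)=80630964769, p(158)=88751778802, p(159)=97662728555, p(160)=107438159466, p(161)=118159068427, p(162)=129913904637, p(163)=142798995930, p(164)=156919475295, p(165)=172389800255, p(166)=189334822579, p(167)=207890420102, p(168)=228204732751, p(169)=250438925115, p(170)=274768617130, p(171)=301384802048, p(172)=330495499613, p(173)=362326859895, p(174)=397125074750, p(175)=435157697830, p(176)=476715857290, p(177)=522115831195, p(178)=571701605655, p(179)=625846753120.
Final step: p(180) = p(179) + p(178) - p(175) - p(173) + p(168) + p(165) - p(158) - p(154) + p(145) + p(140) - p(129) - p(123) + p(110) + p(103) - p(88) - p(80) + p(63) + p(54) - p(35) - p(25) + p(4)
= 625846753120 + 571701605655 - 435157697830 - 362326859895 + 228204732751 + 172389800255 - 88751778802 - 60356673280 + 24908858009 + 15065878135 - 4835271870 - 2552338241 + 607163746 + 271248950 - 44108109 - 15796476 + 1505499 + 386155 - 14883 - 1958 + 5
= 684957390936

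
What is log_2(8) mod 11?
3

Baby-step giant-step with step n = ⌈√11⌉ = 4.
Baby steps 2^j mod 11 (j:value) for j=0..3: 0:1, 1:2, 2:4, 3:8.
h = 8 is already in the table at j=3, so x = 3.
Check: 2^3 ≡ 8 (mod 11).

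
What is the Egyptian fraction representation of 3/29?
1/10 + 1/290

Greedy algorithm:
3/29: ceiling(29/3) = 10, use 1/10
1/290: ceiling(290/1) = 290, use 1/290
Result: 3/29 = 1/10 + 1/290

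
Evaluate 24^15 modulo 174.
24

Repeated squaring. Binary of 15 = 1111.
24^1 ≡ 24 (mod 174); 24^2 ≡ 54 (mod 174); 24^4 ≡ 132 (mod 174); 24^8 ≡ 24 (mod 174)
24^15 = 24^1 × 24^2 × 24^4 × 24^8 ≡ 24 (mod 174)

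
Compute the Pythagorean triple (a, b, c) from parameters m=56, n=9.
(3055, 1008, 3217)

Euclid's formula: a = m² - n², b = 2mn, c = m² + n²
m = 56, n = 9
a = 56² - 9² = 3136 - 81 = 3055
b = 2 × 56 × 9 = 1008
c = 56² + 9² = 3136 + 81 = 3217
Verification: 3055² + 1008² = 9333025 + 1016064 = 10349089 = 3217² ✓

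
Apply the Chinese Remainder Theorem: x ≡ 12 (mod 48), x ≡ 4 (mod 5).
204

Using Chinese Remainder Theorem:
M = 48 × 5 = 240
M1 = 5, M2 = 48
y1 = 5^(-1) mod 48 = 29
y2 = 48^(-1) mod 5 = 2
x = (12×5×29 + 4×48×2) mod 240 = 204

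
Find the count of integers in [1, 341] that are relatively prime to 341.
300

341 = 11 × 31
φ(n) = n × ∏(1 - 1/p) for each prime p dividing n
φ(341) = 341 × (1 - 1/11) × (1 - 1/31) = 300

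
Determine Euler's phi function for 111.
72

111 = 3 × 37
φ(n) = n × ∏(1 - 1/p) for each prime p dividing n
φ(111) = 111 × (1 - 1/3) × (1 - 1/37) = 72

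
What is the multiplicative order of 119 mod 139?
138

139 is prime, so ord(119) divides φ(139) = 138.
Divisors of 138: 1, 2, 3, 6, 23, 46, 69, 138.
Repeated squaring: 119^1 ≡ 119, 119^2 ≡ 122, 119^4 ≡ 11, 119^8 ≡ 121, 119^16 ≡ 46, 119^32 ≡ 31, 119^64 ≡ 127, 119^128 ≡ 5 (mod 139).
Test 119^d mod 139 for each divisor d in increasing order:
119^1 ≡ 119
119^2 ≡ 122
119^3 = 119^2·119^1 ≡ 62
119^6 = 119^4·119^2 ≡ 91
119^23 = 119^16·119^4·119^2·119^1 ≡ 97
119^46 = 119^32·119^8·119^4·119^2 ≡ 96
119^69 = 119^64·119^4·119^1 ≡ 138
119^138 = 119^128·119^8·119^2 ≡ 1  ← first divisor giving 1
The order is 138.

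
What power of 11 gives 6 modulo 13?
11

Baby-step giant-step with step n = ⌈√13⌉ = 4.
Baby steps 11^j mod 13 (j:value) for j=0..3: 0:1, 1:11, 2:4, 3:5.
Giant-step multiplier: 11^(-4) ≡ 11^(12-4) = 11^8 ≡ 9 (mod 13).
Giant steps γ_i = 6·9^i mod 13: γ_0=6, γ_1=2, γ_2=5 (in table at j=3).
x = i·n + j = 2·4 + 3 = 11.
Check: 11^11 ≡ 6 (mod 13).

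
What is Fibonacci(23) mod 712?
177

Matrix identity: Q^n = [[F_(n+1), F_n], [F_n, F_(n-1)]] with Q = [[1,1],[1,0]].
n = 23 = 10111₂. Square-and-multiply, entries mod 712:
Q^1 = [[1,1],[1,0]]
Q^2 = (Q^1)² = [[2,1],[1,1]]
Q^5 = (Q^2)²·Q = [[8,5],[5,3]]
Q^11 = (Q^5)²·Q = [[144,89],[89,55]]
Q^23 = (Q^11)²·Q = [[88,177],[177,623]]
F_23 mod 712 = Q^23[0][1] = 177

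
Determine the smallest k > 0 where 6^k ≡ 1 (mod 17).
16

17 is prime, so ord(6) divides φ(17) = 16.
Divisors of 16: 1, 2, 4, 8, 16.
Repeated squaring: 6^1 ≡ 6, 6^2 ≡ 2, 6^4 ≡ 4, 6^8 ≡ 16, 6^16 ≡ 1 (mod 17).
Test 6^d mod 17 for each divisor d in increasing order:
6^1 ≡ 6
6^2 ≡ 2
6^4 ≡ 4
6^8 ≡ 16
6^16 ≡ 1  ← first divisor giving 1
The order is 16.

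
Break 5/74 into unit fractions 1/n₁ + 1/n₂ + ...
1/15 + 1/1110

Greedy algorithm:
5/74: ceiling(74/5) = 15, use 1/15
1/1110: ceiling(1110/1) = 1110, use 1/1110
Result: 5/74 = 1/15 + 1/1110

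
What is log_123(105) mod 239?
37

Baby-step giant-step with step n = ⌈√239⌉ = 16.
Baby steps 123^j mod 239 (j:value) for j=0..15: 0:1, 1:123, 2:72, 3:13, 4:165, 5:219, 6:169, 7:233, 8:218, 9:46, 10:161, 11:205, 12:120, 13:181, 14:36, 15:126.
Giant-step multiplier: 123^(-16) ≡ 123^(238-16) = 123^222 ≡ 155 (mod 239).
Giant steps γ_i = 105·155^i mod 239: γ_0=105, γ_1=23, γ_2=219 (in table at j=5).
x = i·n + j = 2·16 + 5 = 37.
Check: 123^37 ≡ 105 (mod 239).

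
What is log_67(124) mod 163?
113

Baby-step giant-step with step n = ⌈√163⌉ = 13.
Baby steps 67^j mod 163 (j:value) for j=0..12: 0:1, 1:67, 2:88, 3:28, 4:83, 5:19, 6:132, 7:42, 8:43, 9:110, 10:35, 11:63, 12:146.
Giant-step multiplier: 67^(-13) ≡ 67^(162-13) = 67^149 ≡ 82 (mod 163).
Giant steps γ_i = 124·82^i mod 163: γ_0=124, γ_1=62, γ_2=31, γ_3=97, γ_4=130, γ_5=65, γ_6=114, γ_7=57, γ_8=110 (in table at j=9).
x = i·n + j = 8·13 + 9 = 113.
Check: 67^113 ≡ 124 (mod 163).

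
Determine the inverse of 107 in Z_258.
41

gcd(107, 258) = 1, so the inverse exists.
Extended Euclidean algorithm on (258, 107):
258 = 2 × 107 + 44  ⟹  44 = (1)·258 + (-2)·107
107 = 2 × 44 + 19  ⟹  19 = (-2)·258 + (5)·107
44 = 2 × 19 + 6  ⟹  6 = (5)·258 + (-12)·107
19 = 3 × 6 + 1  ⟹  1 = (-17)·258 + (41)·107
So (41)·107 ≡ 1 (mod 258), i.e. 107^(-1) ≡ 41 (mod 258).
Check: 107 × 41 = 4387 ≡ 1 (mod 258)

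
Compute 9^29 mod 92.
73

Repeated squaring. Binary of 29 = 11101.
9^1 ≡ 9 (mod 92); 9^2 ≡ 81 (mod 92); 9^4 ≡ 29 (mod 92); 9^8 ≡ 13 (mod 92); 9^16 ≡ 77 (mod 92)
9^29 = 9^1 × 9^4 × 9^8 × 9^16 ≡ 73 (mod 92)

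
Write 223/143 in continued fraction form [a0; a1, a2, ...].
[1; 1, 1, 3, 1, 2, 2, 2]

Euclidean algorithm steps:
223 = 1 × 143 + 80
143 = 1 × 80 + 63
80 = 1 × 63 + 17
63 = 3 × 17 + 12
17 = 1 × 12 + 5
12 = 2 × 5 + 2
5 = 2 × 2 + 1
2 = 2 × 1 + 0
Continued fraction: [1; 1, 1, 3, 1, 2, 2, 2]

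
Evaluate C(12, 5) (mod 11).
0

Using Lucas' theorem:
Write n=12 and k=5 in base 11:
n in base 11: [1, 1]
k in base 11: [0, 5]
C(12,5) mod 11 = ∏ C(n_i, k_i) mod 11
Digit binomials (mod 11): C(1,0) = 1; C(1,5) = 0 (k_i > n_i)
Product: 1 × 0 = 0 ≡ 0 (mod 11)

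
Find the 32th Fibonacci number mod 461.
84

Matrix identity: Q^n = [[F_(n+1), F_n], [F_n, F_(n-1)]] with Q = [[1,1],[1,0]].
n = 32 = 100000₂. Square-and-multiply, entries mod 461:
Q^1 = [[1,1],[1,0]]
Q^2 = (Q^1)² = [[2,1],[1,1]]
Q^4 = (Q^2)² = [[5,3],[3,2]]
Q^8 = (Q^4)² = [[34,21],[21,13]]
Q^16 = (Q^8)² = [[214,65],[65,149]]
Q^32 = (Q^16)² = [[233,84],[84,149]]
F_32 mod 461 = Q^32[0][1] = 84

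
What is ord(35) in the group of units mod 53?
52

53 is prime, so ord(35) divides φ(53) = 52.
Divisors of 52: 1, 2, 4, 13, 26, 52.
Repeated squaring: 35^1 ≡ 35, 35^2 ≡ 6, 35^4 ≡ 36, 35^8 ≡ 24, 35^16 ≡ 46, 35^32 ≡ 49 (mod 53).
Test 35^d mod 53 for each divisor d in increasing order:
35^1 ≡ 35
35^2 ≡ 6
35^4 ≡ 36
35^13 = 35^8·35^4·35^1 ≡ 30
35^26 = 35^16·35^8·35^2 ≡ 52
35^52 = 35^32·35^16·35^4 ≡ 1  ← first divisor giving 1
The order is 52.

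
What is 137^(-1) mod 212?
65

gcd(137, 212) = 1, so the inverse exists.
Extended Euclidean algorithm on (212, 137):
212 = 1 × 137 + 75  ⟹  75 = (1)·212 + (-1)·137
137 = 1 × 75 + 62  ⟹  62 = (-1)·212 + (2)·137
75 = 1 × 62 + 13  ⟹  13 = (2)·212 + (-3)·137
62 = 4 × 13 + 10  ⟹  10 = (-9)·212 + (14)·137
13 = 1 × 10 + 3  ⟹  3 = (11)·212 + (-17)·137
10 = 3 × 3 + 1  ⟹  1 = (-42)·212 + (65)·137
So (65)·137 ≡ 1 (mod 212), i.e. 137^(-1) ≡ 65 (mod 212).
Check: 137 × 65 = 8905 ≡ 1 (mod 212)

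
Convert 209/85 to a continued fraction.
[2; 2, 5, 1, 1, 3]

Euclidean algorithm steps:
209 = 2 × 85 + 39
85 = 2 × 39 + 7
39 = 5 × 7 + 4
7 = 1 × 4 + 3
4 = 1 × 3 + 1
3 = 3 × 1 + 0
Continued fraction: [2; 2, 5, 1, 1, 3]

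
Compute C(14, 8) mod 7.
0

Using Lucas' theorem:
Write n=14 and k=8 in base 7:
n in base 7: [2, 0]
k in base 7: [1, 1]
C(14,8) mod 7 = ∏ C(n_i, k_i) mod 7
Digit binomials (mod 7): C(2,1) = 2; C(0,1) = 0 (k_i > n_i)
Product: 2 × 0 = 0 ≡ 0 (mod 7)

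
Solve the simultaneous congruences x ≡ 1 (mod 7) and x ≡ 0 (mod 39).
78

Using Chinese Remainder Theorem:
M = 7 × 39 = 273
M1 = 39, M2 = 7
y1 = 39^(-1) mod 7 = 2
y2 = 7^(-1) mod 39 = 28
x = (1×39×2 + 0×7×28) mod 273 = 78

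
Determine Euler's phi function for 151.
150

151 = 151
φ(n) = n × ∏(1 - 1/p) for each prime p dividing n
φ(151) = 151 × (1 - 1/151) = 150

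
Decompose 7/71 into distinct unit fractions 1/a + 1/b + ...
1/11 + 1/131 + 1/20463 + 1/523397499 + 1/365259922089209169

Greedy algorithm:
7/71: ceiling(71/7) = 11, use 1/11
6/781: ceiling(781/6) = 131, use 1/131
5/102311: ceiling(102311/5) = 20463, use 1/20463
4/2093589993: ceiling(2093589993/4) = 523397499, use 1/523397499
1/365259922089209169: ceiling(365259922089209169/1) = 365259922089209169, use 1/365259922089209169
Result: 7/71 = 1/11 + 1/131 + 1/20463 + 1/523397499 + 1/365259922089209169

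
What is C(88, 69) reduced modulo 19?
4

Using Lucas' theorem:
Write n=88 and k=69 in base 19:
n in base 19: [4, 12]
k in base 19: [3, 12]
C(88,69) mod 19 = ∏ C(n_i, k_i) mod 19
Digit binomials (mod 19): C(4,3) = 4; C(12,12) = 1
Product: 4 × 1 = 4 ≡ 4 (mod 19)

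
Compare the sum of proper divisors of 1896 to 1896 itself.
abundant

Proper divisors of 1896: sum = 1 + 2 + 3 + 4 + 6 + 8 + 12 + 24 + 79 + 158 + 237 + 316 + 474 + 632 + 948 = 2904
Since 2904 > 1896, 1896 is abundant.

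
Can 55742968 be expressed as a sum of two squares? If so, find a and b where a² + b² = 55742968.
Not possible

Factorization: 55742968 = 2^3 × 191^3
By Fermat: n is sum of two squares iff every prime p ≡ 3 (mod 4) appears to even power.
Prime(s) ≡ 3 (mod 4) with odd exponent: [(191, 3)]
Therefore 55742968 cannot be expressed as a² + b².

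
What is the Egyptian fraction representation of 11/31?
1/3 + 1/47 + 1/4371

Greedy algorithm:
11/31: ceiling(31/11) = 3, use 1/3
2/93: ceiling(93/2) = 47, use 1/47
1/4371: ceiling(4371/1) = 4371, use 1/4371
Result: 11/31 = 1/3 + 1/47 + 1/4371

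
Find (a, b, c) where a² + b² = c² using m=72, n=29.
(4343, 4176, 6025)

Euclid's formula: a = m² - n², b = 2mn, c = m² + n²
m = 72, n = 29
a = 72² - 29² = 5184 - 841 = 4343
b = 2 × 72 × 29 = 4176
c = 72² + 29² = 5184 + 841 = 6025
Verification: 4343² + 4176² = 18861649 + 17438976 = 36300625 = 6025² ✓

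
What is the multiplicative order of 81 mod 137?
34

137 is prime, so ord(81) divides φ(137) = 136.
Divisors of 136: 1, 2, 4, 8, 17, 34, 68, 136.
Repeated squaring: 81^1 ≡ 81, 81^2 ≡ 122, 81^4 ≡ 88, 81^8 ≡ 72, 81^16 ≡ 115, 81^32 ≡ 73, 81^64 ≡ 123, 81^128 ≡ 59 (mod 137).
Test 81^d mod 137 for each divisor d in increasing order:
81^1 ≡ 81
81^2 ≡ 122
81^4 ≡ 88
81^8 ≡ 72
81^17 = 81^16·81^1 ≡ 136
81^34 = 81^32·81^2 ≡ 1  ← first divisor giving 1
The order is 34.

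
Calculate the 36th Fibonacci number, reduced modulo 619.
72

Matrix identity: Q^n = [[F_(n+1), F_n], [F_n, F_(n-1)]] with Q = [[1,1],[1,0]].
n = 36 = 100100₂. Square-and-multiply, entries mod 619:
Q^1 = [[1,1],[1,0]]
Q^2 = (Q^1)² = [[2,1],[1,1]]
Q^4 = (Q^2)² = [[5,3],[3,2]]
Q^9 = (Q^4)²·Q = [[55,34],[34,21]]
Q^18 = (Q^9)² = [[467,108],[108,359]]
Q^36 = (Q^18)² = [[104,72],[72,32]]
F_36 mod 619 = Q^36[0][1] = 72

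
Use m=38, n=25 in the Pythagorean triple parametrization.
(819, 1900, 2069)

Euclid's formula: a = m² - n², b = 2mn, c = m² + n²
m = 38, n = 25
a = 38² - 25² = 1444 - 625 = 819
b = 2 × 38 × 25 = 1900
c = 38² + 25² = 1444 + 625 = 2069
Verification: 819² + 1900² = 670761 + 3610000 = 4280761 = 2069² ✓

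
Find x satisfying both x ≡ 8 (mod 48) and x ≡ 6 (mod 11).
248

Using Chinese Remainder Theorem:
M = 48 × 11 = 528
M1 = 11, M2 = 48
y1 = 11^(-1) mod 48 = 35
y2 = 48^(-1) mod 11 = 3
x = (8×11×35 + 6×48×3) mod 528 = 248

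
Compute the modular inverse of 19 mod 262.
69

gcd(19, 262) = 1, so the inverse exists.
Extended Euclidean algorithm on (262, 19):
262 = 13 × 19 + 15  ⟹  15 = (1)·262 + (-13)·19
19 = 1 × 15 + 4  ⟹  4 = (-1)·262 + (14)·19
15 = 3 × 4 + 3  ⟹  3 = (4)·262 + (-55)·19
4 = 1 × 3 + 1  ⟹  1 = (-5)·262 + (69)·19
So (69)·19 ≡ 1 (mod 262), i.e. 19^(-1) ≡ 69 (mod 262).
Check: 19 × 69 = 1311 ≡ 1 (mod 262)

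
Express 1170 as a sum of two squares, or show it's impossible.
9² + 33² (a=9, b=33)

Factorization: 1170 = 2 × 3^2 × 5 × 13
By Fermat: n is sum of two squares iff every prime p ≡ 3 (mod 4) appears to even power.
All primes ≡ 3 (mod 4) appear to even power.
Search a = 0, 1, 2, … for 1170 - a² a perfect square: first hit at a = 9: 1170 - 81 = 1089 = 33².
1170 = 9² + 33² = 81 + 1089 ✓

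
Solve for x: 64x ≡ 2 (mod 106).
x ≡ 5 (mod 53)

gcd(64, 106) = 2, which divides 2, so solutions exist.
Divide through by 2: 32x ≡ 1 (mod 53).
Find 32^(-1) mod 53 by the extended Euclidean algorithm:
53 = 1 × 32 + 21  ⟹  21 = (1)·53 + (-1)·32
32 = 1 × 21 + 11  ⟹  11 = (-1)·53 + (2)·32
21 = 1 × 11 + 10  ⟹  10 = (2)·53 + (-3)·32
11 = 1 × 10 + 1  ⟹  1 = (-3)·53 + (5)·32
So (5)·32 ≡ 1 (mod 53), i.e. 32^(-1) ≡ 5 (mod 53).
x ≡ 5 × 1 = 5 ≡ 5 (mod 53).
Check: 64 × 5 = 320 ≡ 2 (mod 106).
x ≡ 5 (mod 53), giving 2 solutions mod 106.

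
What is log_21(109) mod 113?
96

Baby-step giant-step with step n = ⌈√113⌉ = 11.
Baby steps 21^j mod 113 (j:value) for j=0..10: 0:1, 1:21, 2:102, 3:108, 4:8, 5:55, 6:25, 7:73, 8:64, 9:101, 10:87.
Giant-step multiplier: 21^(-11) ≡ 21^(112-11) = 21^101 ≡ 6 (mod 113).
Giant steps γ_i = 109·6^i mod 113: γ_0=109, γ_1=89, γ_2=82, γ_3=40, γ_4=14, γ_5=84, γ_6=52, γ_7=86, γ_8=64 (in table at j=8).
x = i·n + j = 8·11 + 8 = 96.
Check: 21^96 ≡ 109 (mod 113).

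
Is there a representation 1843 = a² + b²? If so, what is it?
Not possible

Factorization: 1843 = 19 × 97
By Fermat: n is sum of two squares iff every prime p ≡ 3 (mod 4) appears to even power.
Prime(s) ≡ 3 (mod 4) with odd exponent: [(19, 1)]
Therefore 1843 cannot be expressed as a² + b².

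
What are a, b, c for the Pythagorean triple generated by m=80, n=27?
(5671, 4320, 7129)

Euclid's formula: a = m² - n², b = 2mn, c = m² + n²
m = 80, n = 27
a = 80² - 27² = 6400 - 729 = 5671
b = 2 × 80 × 27 = 4320
c = 80² + 27² = 6400 + 729 = 7129
Verification: 5671² + 4320² = 32160241 + 18662400 = 50822641 = 7129² ✓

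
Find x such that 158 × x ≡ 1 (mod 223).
24

gcd(158, 223) = 1, so the inverse exists.
Extended Euclidean algorithm on (223, 158):
223 = 1 × 158 + 65  ⟹  65 = (1)·223 + (-1)·158
158 = 2 × 65 + 28  ⟹  28 = (-2)·223 + (3)·158
65 = 2 × 28 + 9  ⟹  9 = (5)·223 + (-7)·158
28 = 3 × 9 + 1  ⟹  1 = (-17)·223 + (24)·158
So (24)·158 ≡ 1 (mod 223), i.e. 158^(-1) ≡ 24 (mod 223).
Check: 158 × 24 = 3792 ≡ 1 (mod 223)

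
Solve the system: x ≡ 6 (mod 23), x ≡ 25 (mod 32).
121

Using Chinese Remainder Theorem:
M = 23 × 32 = 736
M1 = 32, M2 = 23
y1 = 32^(-1) mod 23 = 18
y2 = 23^(-1) mod 32 = 7
x = (6×32×18 + 25×23×7) mod 736 = 121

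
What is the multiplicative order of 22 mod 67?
11

67 is prime, so ord(22) divides φ(67) = 66.
Divisors of 66: 1, 2, 3, 6, 11, 22, 33, 66.
Repeated squaring: 22^1 ≡ 22, 22^2 ≡ 15, 22^4 ≡ 24, 22^8 ≡ 40, 22^16 ≡ 59, 22^32 ≡ 64, 22^64 ≡ 9 (mod 67).
Test 22^d mod 67 for each divisor d in increasing order:
22^1 ≡ 22
22^2 ≡ 15
22^3 = 22^2·22^1 ≡ 62
22^6 = 22^4·22^2 ≡ 25
22^11 = 22^8·22^2·22^1 ≡ 1  ← first divisor giving 1
The order is 11.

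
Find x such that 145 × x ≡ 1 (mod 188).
153

gcd(145, 188) = 1, so the inverse exists.
Extended Euclidean algorithm on (188, 145):
188 = 1 × 145 + 43  ⟹  43 = (1)·188 + (-1)·145
145 = 3 × 43 + 16  ⟹  16 = (-3)·188 + (4)·145
43 = 2 × 16 + 11  ⟹  11 = (7)·188 + (-9)·145
16 = 1 × 11 + 5  ⟹  5 = (-10)·188 + (13)·145
11 = 2 × 5 + 1  ⟹  1 = (27)·188 + (-35)·145
So (-35)·145 ≡ 1 (mod 188), i.e. 145^(-1) ≡ -35 ≡ 153 (mod 188).
Check: 145 × 153 = 22185 ≡ 1 (mod 188)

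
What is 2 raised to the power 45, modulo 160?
32

Repeated squaring. Binary of 45 = 101101.
2^1 ≡ 2 (mod 160); 2^2 ≡ 4 (mod 160); 2^4 ≡ 16 (mod 160); 2^8 ≡ 96 (mod 160); 2^16 ≡ 96 (mod 160); 2^32 ≡ 96 (mod 160)
2^45 = 2^1 × 2^4 × 2^8 × 2^32 ≡ 32 (mod 160)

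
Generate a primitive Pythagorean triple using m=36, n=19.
(935, 1368, 1657)

Euclid's formula: a = m² - n², b = 2mn, c = m² + n²
m = 36, n = 19
a = 36² - 19² = 1296 - 361 = 935
b = 2 × 36 × 19 = 1368
c = 36² + 19² = 1296 + 361 = 1657
Verification: 935² + 1368² = 874225 + 1871424 = 2745649 = 1657² ✓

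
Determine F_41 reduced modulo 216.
157

Matrix identity: Q^n = [[F_(n+1), F_n], [F_n, F_(n-1)]] with Q = [[1,1],[1,0]].
n = 41 = 101001₂. Square-and-multiply, entries mod 216:
Q^1 = [[1,1],[1,0]]
Q^2 = (Q^1)² = [[2,1],[1,1]]
Q^5 = (Q^2)²·Q = [[8,5],[5,3]]
Q^10 = (Q^5)² = [[89,55],[55,34]]
Q^20 = (Q^10)² = [[146,69],[69,77]]
Q^41 = (Q^20)²·Q = [[208,157],[157,51]]
F_41 mod 216 = Q^41[0][1] = 157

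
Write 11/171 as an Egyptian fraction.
1/16 + 1/548 + 1/374832

Greedy algorithm:
11/171: ceiling(171/11) = 16, use 1/16
5/2736: ceiling(2736/5) = 548, use 1/548
1/374832: ceiling(374832/1) = 374832, use 1/374832
Result: 11/171 = 1/16 + 1/548 + 1/374832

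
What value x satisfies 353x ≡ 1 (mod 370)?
87

gcd(353, 370) = 1, so the inverse exists.
Extended Euclidean algorithm on (370, 353):
370 = 1 × 353 + 17  ⟹  17 = (1)·370 + (-1)·353
353 = 20 × 17 + 13  ⟹  13 = (-20)·370 + (21)·353
17 = 1 × 13 + 4  ⟹  4 = (21)·370 + (-22)·353
13 = 3 × 4 + 1  ⟹  1 = (-83)·370 + (87)·353
So (87)·353 ≡ 1 (mod 370), i.e. 353^(-1) ≡ 87 (mod 370).
Check: 353 × 87 = 30711 ≡ 1 (mod 370)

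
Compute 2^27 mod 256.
0

Repeated squaring. Binary of 27 = 11011.
2^1 ≡ 2 (mod 256); 2^2 ≡ 4 (mod 256); 2^4 ≡ 16 (mod 256); 2^8 ≡ 0 (mod 256); 2^16 ≡ 0 (mod 256)
2^27 = 2^1 × 2^2 × 2^8 × 2^16 ≡ 0 (mod 256)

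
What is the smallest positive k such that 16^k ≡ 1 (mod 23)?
11

23 is prime, so ord(16) divides φ(23) = 22.
Divisors of 22: 1, 2, 11, 22.
Repeated squaring: 16^1 ≡ 16, 16^2 ≡ 3, 16^4 ≡ 9, 16^8 ≡ 12, 16^16 ≡ 6 (mod 23).
Test 16^d mod 23 for each divisor d in increasing order:
16^1 ≡ 16
16^2 ≡ 3
16^11 = 16^8·16^2·16^1 ≡ 1  ← first divisor giving 1
The order is 11.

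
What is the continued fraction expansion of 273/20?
[13; 1, 1, 1, 6]

Euclidean algorithm steps:
273 = 13 × 20 + 13
20 = 1 × 13 + 7
13 = 1 × 7 + 6
7 = 1 × 6 + 1
6 = 6 × 1 + 0
Continued fraction: [13; 1, 1, 1, 6]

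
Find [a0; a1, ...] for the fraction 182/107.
[1; 1, 2, 2, 1, 10]

Euclidean algorithm steps:
182 = 1 × 107 + 75
107 = 1 × 75 + 32
75 = 2 × 32 + 11
32 = 2 × 11 + 10
11 = 1 × 10 + 1
10 = 10 × 1 + 0
Continued fraction: [1; 1, 2, 2, 1, 10]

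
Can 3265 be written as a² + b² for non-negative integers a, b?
4² + 57² (a=4, b=57)

Factorization: 3265 = 5 × 653
By Fermat: n is sum of two squares iff every prime p ≡ 3 (mod 4) appears to even power.
All primes ≡ 3 (mod 4) appear to even power.
Search a = 0, 1, 2, … for 3265 - a² a perfect square: first hit at a = 4: 3265 - 16 = 3249 = 57².
3265 = 4² + 57² = 16 + 3249 ✓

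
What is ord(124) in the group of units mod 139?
69

139 is prime, so ord(124) divides φ(139) = 138.
Divisors of 138: 1, 2, 3, 6, 23, 46, 69, 138.
Repeated squaring: 124^1 ≡ 124, 124^2 ≡ 86, 124^4 ≡ 29, 124^8 ≡ 7, 124^16 ≡ 49, 124^32 ≡ 38, 124^64 ≡ 54, 124^128 ≡ 136 (mod 139).
Test 124^d mod 139 for each divisor d in increasing order:
124^1 ≡ 124
124^2 ≡ 86
124^3 = 124^2·124^1 ≡ 100
124^6 = 124^4·124^2 ≡ 131
124^23 = 124^16·124^4·124^2·124^1 ≡ 42
124^46 = 124^32·124^8·124^4·124^2 ≡ 96
124^69 = 124^64·124^4·124^1 ≡ 1  ← first divisor giving 1
The order is 69.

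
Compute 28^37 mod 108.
28

Repeated squaring. Binary of 37 = 100101.
28^1 ≡ 28 (mod 108); 28^2 ≡ 28 (mod 108); 28^4 ≡ 28 (mod 108); 28^8 ≡ 28 (mod 108); 28^16 ≡ 28 (mod 108); 28^32 ≡ 28 (mod 108)
28^37 = 28^1 × 28^4 × 28^32 ≡ 28 (mod 108)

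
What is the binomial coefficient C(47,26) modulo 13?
3

Using Lucas' theorem:
Write n=47 and k=26 in base 13:
n in base 13: [3, 8]
k in base 13: [2, 0]
C(47,26) mod 13 = ∏ C(n_i, k_i) mod 13
Digit binomials (mod 13): C(3,2) = 3; C(8,0) = 1
Product: 3 × 1 = 3 ≡ 3 (mod 13)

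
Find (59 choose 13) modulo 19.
0

Using Lucas' theorem:
Write n=59 and k=13 in base 19:
n in base 19: [3, 2]
k in base 19: [0, 13]
C(59,13) mod 19 = ∏ C(n_i, k_i) mod 19
Digit binomials (mod 19): C(3,0) = 1; C(2,13) = 0 (k_i > n_i)
Product: 1 × 0 = 0 ≡ 0 (mod 19)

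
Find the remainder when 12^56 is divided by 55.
1

Repeated squaring. Binary of 56 = 111000.
12^1 ≡ 12 (mod 55); 12^2 ≡ 34 (mod 55); 12^4 ≡ 1 (mod 55); 12^8 ≡ 1 (mod 55); 12^16 ≡ 1 (mod 55); 12^32 ≡ 1 (mod 55)
12^56 = 12^8 × 12^16 × 12^32 ≡ 1 (mod 55)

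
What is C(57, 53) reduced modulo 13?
5

Using Lucas' theorem:
Write n=57 and k=53 in base 13:
n in base 13: [4, 5]
k in base 13: [4, 1]
C(57,53) mod 13 = ∏ C(n_i, k_i) mod 13
Digit binomials (mod 13): C(4,4) = 1; C(5,1) = 5
Product: 1 × 5 = 5 ≡ 5 (mod 13)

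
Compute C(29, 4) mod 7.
0

Using Lucas' theorem:
Write n=29 and k=4 in base 7:
n in base 7: [4, 1]
k in base 7: [0, 4]
C(29,4) mod 7 = ∏ C(n_i, k_i) mod 7
Digit binomials (mod 7): C(4,0) = 1; C(1,4) = 0 (k_i > n_i)
Product: 1 × 0 = 0 ≡ 0 (mod 7)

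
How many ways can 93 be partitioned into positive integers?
82010177

p(n) counts ways to write n as a sum of positive integers (order ignored).
Euler's pentagonal recurrence: p(k) = p(k-1) + p(k-2) - p(k-5) - p(k-7) + p(k-12) + p(k-15) - ... (offsets j(3j∓1)/2, signs ++--, p(0)=1, p(<0)=0).
DP table for k = 0..92: p(0)=1, p(1)=1, p(2)=2, p(3)=3, p(4)=5, p(5)=7, p(6)=11, p(7)=15, p(8)=22, p(9)=30, p(10)=42, p(11)=56, p(12)=77, p(13)=101, p(14)=135, p(15)=176, p(16)=231, p(17)=297, p(18)=385, p(19)=490, p(20)=627, p(21)=792, p(22)=1002, p(23)=1255, p(24)=1575, p(25)=1958, p(26)=2436, p(27)=3010, p(28)=3718, p(29)=4565, p(30)=5604, p(31)=6842, p(32)=8349, p(33)=10143, p(34)=12310, p(35)=14883, p(36)=17977, p(37)=21637, p(38)=26015, p(39)=31185, p(40)=37338, p(41)=44583, p(42)=53174, p(43)=63261, p(44)=75175, p(45)=89134, p(46)=105558, p(47)=124754, p(48)=147273, p(49)=173525, p(50)=204226, p(51)=239943, p(52)=281589, p(53)=329931, p(54)=386155, p(55)=451276, p(56)=526823, p(57)=614154, p(58)=715220, p(59)=831820, p(60)=966467, p(61)=1121505, p(62)=1300156, p(63)=1505499, p(64)=1741630, p(65)=2012558, p(66)=2323520, p(67)=2679689, p(68)=3087735, p(69)=3554345, p(70)=4087968, p(71)=4697205, p(72)=5392783, p(73)=6185689, p(74)=7089500, p(75)=8118264, p(76)=9289091, p(77)=10619863, p(78)=12132164, p(79)=13848650, p(80)=15796476, p(81)=18004327, p(82)=20506255, p(83)=23338469, p(84)=26543660, p(85)=30167357, p(86)=34262962, p(87)=38887673, p(88)=44108109, p(89)=49995925, p(90)=56634173, p(91)=64112359, p(92)=72533807.
Final step: p(93) = p(92) + p(91) - p(88) - p(86) + p(81) + p(78) - p(71) - p(67) + p(58) + p(53) - p(42) - p(36) + p(23) + p(16) - p(1)
= 72533807 + 64112359 - 44108109 - 34262962 + 18004327 + 12132164 - 4697205 - 2679689 + 715220 + 329931 - 53174 - 17977 + 1255 + 231 - 1
= 82010177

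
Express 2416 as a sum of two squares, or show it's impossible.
Not possible

Factorization: 2416 = 2^4 × 151
By Fermat: n is sum of two squares iff every prime p ≡ 3 (mod 4) appears to even power.
Prime(s) ≡ 3 (mod 4) with odd exponent: [(151, 1)]
Therefore 2416 cannot be expressed as a² + b².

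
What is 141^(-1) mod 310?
11

gcd(141, 310) = 1, so the inverse exists.
Extended Euclidean algorithm on (310, 141):
310 = 2 × 141 + 28  ⟹  28 = (1)·310 + (-2)·141
141 = 5 × 28 + 1  ⟹  1 = (-5)·310 + (11)·141
So (11)·141 ≡ 1 (mod 310), i.e. 141^(-1) ≡ 11 (mod 310).
Check: 141 × 11 = 1551 ≡ 1 (mod 310)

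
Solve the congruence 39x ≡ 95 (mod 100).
x ≡ 5 (mod 100)

gcd(39, 100) = 1, which divides 95, so solutions exist.
Find 39^(-1) mod 100 by the extended Euclidean algorithm:
100 = 2 × 39 + 22  ⟹  22 = (1)·100 + (-2)·39
39 = 1 × 22 + 17  ⟹  17 = (-1)·100 + (3)·39
22 = 1 × 17 + 5  ⟹  5 = (2)·100 + (-5)·39
17 = 3 × 5 + 2  ⟹  2 = (-7)·100 + (18)·39
5 = 2 × 2 + 1  ⟹  1 = (16)·100 + (-41)·39
So (-41)·39 ≡ 1 (mod 100), i.e. 39^(-1) ≡ -41 ≡ 59 (mod 100).
x ≡ 59 × 95 = 5605 ≡ 5 (mod 100).
Check: 39 × 5 = 195 ≡ 95 (mod 100).
Unique solution: x ≡ 5 (mod 100)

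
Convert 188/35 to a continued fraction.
[5; 2, 1, 2, 4]

Euclidean algorithm steps:
188 = 5 × 35 + 13
35 = 2 × 13 + 9
13 = 1 × 9 + 4
9 = 2 × 4 + 1
4 = 4 × 1 + 0
Continued fraction: [5; 2, 1, 2, 4]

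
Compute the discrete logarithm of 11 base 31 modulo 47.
33

Baby-step giant-step with step n = ⌈√47⌉ = 7.
Baby steps 31^j mod 47 (j:value) for j=0..6: 0:1, 1:31, 2:21, 3:40, 4:18, 5:41, 6:2.
Giant-step multiplier: 31^(-7) ≡ 31^(46-7) = 31^39 ≡ 22 (mod 47).
Giant steps γ_i = 11·22^i mod 47: γ_0=11, γ_1=7, γ_2=13, γ_3=4, γ_4=41 (in table at j=5).
x = i·n + j = 4·7 + 5 = 33.
Check: 31^33 ≡ 11 (mod 47).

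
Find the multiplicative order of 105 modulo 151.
15

151 is prime, so ord(105) divides φ(151) = 150.
Divisors of 150: 1, 2, 3, 5, 6, 10, 15, 25, 30, 50, 75, 150.
Repeated squaring: 105^1 ≡ 105, 105^2 ≡ 2, 105^4 ≡ 4, 105^8 ≡ 16, 105^16 ≡ 105, 105^32 ≡ 2, 105^64 ≡ 4, 105^128 ≡ 16 (mod 151).
Test 105^d mod 151 for each divisor d in increasing order:
105^1 ≡ 105
105^2 ≡ 2
105^3 = 105^2·105^1 ≡ 59
105^5 = 105^4·105^1 ≡ 118
105^6 = 105^4·105^2 ≡ 8
105^10 = 105^8·105^2 ≡ 32
105^15 = 105^8·105^4·105^2·105^1 ≡ 1  ← first divisor giving 1
The order is 15.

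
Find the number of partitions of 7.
15

p(n) counts ways to write n as a sum of positive integers (order ignored).
Examples: 7; 6 + 1; 5 + 2; 5 + 1 + 1; 4 + 3; ... (15 total)
p(7) = 15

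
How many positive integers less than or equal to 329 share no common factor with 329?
276

329 = 7 × 47
φ(n) = n × ∏(1 - 1/p) for each prime p dividing n
φ(329) = 329 × (1 - 1/7) × (1 - 1/47) = 276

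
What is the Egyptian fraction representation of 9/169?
1/19 + 1/1606 + 1/5156866

Greedy algorithm:
9/169: ceiling(169/9) = 19, use 1/19
2/3211: ceiling(3211/2) = 1606, use 1/1606
1/5156866: ceiling(5156866/1) = 5156866, use 1/5156866
Result: 9/169 = 1/19 + 1/1606 + 1/5156866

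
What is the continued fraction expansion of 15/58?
[0; 3, 1, 6, 2]

Euclidean algorithm steps:
15 = 0 × 58 + 15
58 = 3 × 15 + 13
15 = 1 × 13 + 2
13 = 6 × 2 + 1
2 = 2 × 1 + 0
Continued fraction: [0; 3, 1, 6, 2]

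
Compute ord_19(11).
3

19 is prime, so ord(11) divides φ(19) = 18.
Divisors of 18: 1, 2, 3, 6, 9, 18.
Repeated squaring: 11^1 ≡ 11, 11^2 ≡ 7, 11^4 ≡ 11, 11^8 ≡ 7, 11^16 ≡ 11 (mod 19).
Test 11^d mod 19 for each divisor d in increasing order:
11^1 ≡ 11
11^2 ≡ 7
11^3 = 11^2·11^1 ≡ 1  ← first divisor giving 1
The order is 3.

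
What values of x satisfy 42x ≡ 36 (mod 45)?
x ≡ 3 (mod 15)

gcd(42, 45) = 3, which divides 36, so solutions exist.
Divide through by 3: 14x ≡ 12 (mod 15).
Find 14^(-1) mod 15 by the extended Euclidean algorithm:
15 = 1 × 14 + 1  ⟹  1 = (1)·15 + (-1)·14
So (-1)·14 ≡ 1 (mod 15), i.e. 14^(-1) ≡ -1 ≡ 14 (mod 15).
x ≡ 14 × 12 = 168 ≡ 3 (mod 15).
Check: 42 × 3 = 126 ≡ 36 (mod 45).
x ≡ 3 (mod 15), giving 3 solutions mod 45.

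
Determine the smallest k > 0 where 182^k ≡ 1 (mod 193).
64

193 is prime, so ord(182) divides φ(193) = 192.
Divisors of 192: 1, 2, 3, 4, 6, 8, 12, 16, 24, 32, 48, 64, 96, 192.
Repeated squaring: 182^1 ≡ 182, 182^2 ≡ 121, 182^4 ≡ 166, 182^8 ≡ 150, 182^16 ≡ 112, 182^32 ≡ 192, 182^64 ≡ 1, 182^128 ≡ 1 (mod 193).
Test 182^d mod 193 for each divisor d in increasing order:
182^1 ≡ 182
182^2 ≡ 121
182^3 = 182^2·182^1 ≡ 20
182^4 ≡ 166
182^6 = 182^4·182^2 ≡ 14
182^8 ≡ 150
182^12 = 182^8·182^4 ≡ 3
182^16 ≡ 112
182^24 = 182^16·182^8 ≡ 9
182^32 ≡ 192
182^48 = 182^32·182^16 ≡ 81
182^64 ≡ 1  ← first divisor giving 1
The order is 64.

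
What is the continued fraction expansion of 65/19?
[3; 2, 2, 1, 2]

Euclidean algorithm steps:
65 = 3 × 19 + 8
19 = 2 × 8 + 3
8 = 2 × 3 + 2
3 = 1 × 2 + 1
2 = 2 × 1 + 0
Continued fraction: [3; 2, 2, 1, 2]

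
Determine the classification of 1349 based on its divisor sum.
deficient

Proper divisors of 1349: sum = 1 + 19 + 71 = 91
Since 91 < 1349, 1349 is deficient.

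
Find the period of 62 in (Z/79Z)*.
13

79 is prime, so ord(62) divides φ(79) = 78.
Divisors of 78: 1, 2, 3, 6, 13, 26, 39, 78.
Repeated squaring: 62^1 ≡ 62, 62^2 ≡ 52, 62^4 ≡ 18, 62^8 ≡ 8, 62^16 ≡ 64, 62^32 ≡ 67, 62^64 ≡ 65 (mod 79).
Test 62^d mod 79 for each divisor d in increasing order:
62^1 ≡ 62
62^2 ≡ 52
62^3 = 62^2·62^1 ≡ 64
62^6 = 62^4·62^2 ≡ 67
62^13 = 62^8·62^4·62^1 ≡ 1  ← first divisor giving 1
The order is 13.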